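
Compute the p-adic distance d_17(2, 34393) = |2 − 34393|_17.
d_17(2, 34393) = 1/4913

Step 1 — x − y = 2 − 34393 = -34391. Step 2 — v_17(-34391) = 3 (factor: -34391 = −(17^3 · 7); the sign does not affect v_p). Step 3 — |x − y|_17 = 17^{-3} = 1/4913.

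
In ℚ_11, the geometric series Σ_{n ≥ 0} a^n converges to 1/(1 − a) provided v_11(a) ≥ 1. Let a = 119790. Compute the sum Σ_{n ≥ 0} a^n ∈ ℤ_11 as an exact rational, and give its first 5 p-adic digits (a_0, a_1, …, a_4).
Σ a^n = 1/(1 − a) = -1/119789;  first 5 digits = (1, 0, 0, 2, 8)

v_11(a) = 3 ≥ 1, so the series converges in ℤ_11 to 1/(1 − a) = 1/(1 − 119790) = -1/119789. Expand this rational in ℤ_11: compute digits iteratively via d_i = x_i mod 11, x_{i+1} = (x_i − d_i)/11. The first 5 digits are (1, 0, 0, 2, 8).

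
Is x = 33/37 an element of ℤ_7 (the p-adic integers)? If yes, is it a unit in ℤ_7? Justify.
x ∈ ℤ_7^× (unit); v_7(x) = 0

ℤ_7 = {x ∈ ℚ_7 : v_7(x) ≥ 0} and ℤ_7^× = {x ∈ ℤ_7 : v_7(x) = 0}. Here v_7(33/37) = v_7(num) − v_7(den) = 0; compare against these criteria.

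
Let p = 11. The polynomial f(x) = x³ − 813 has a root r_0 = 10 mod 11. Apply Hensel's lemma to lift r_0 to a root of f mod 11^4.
r_3 = 11483 (mod 14641)

Hensel: r_{i+1} = r_i − f(r_i)/f′(r_i) mod 11^{i+2}, where f′(x) = 3x². Iterate:
  r_0 = 10 (mod 11)
  r_1 = 109 (mod 121)
  r_2 = 835 (mod 1331)
  r_3 = 11483 (mod 14641)
Final: r = 11483 with f(r) ≡ 0 mod 11^4.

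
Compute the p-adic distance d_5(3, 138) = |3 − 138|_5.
d_5(3, 138) = 1/5

Step 1 — x − y = 3 − 138 = -135. Step 2 — v_5(-135) = 1 (factor: -135 = −(5^1 · 27); the sign does not affect v_p). Step 3 — |x − y|_5 = 5^{-1} = 1/5.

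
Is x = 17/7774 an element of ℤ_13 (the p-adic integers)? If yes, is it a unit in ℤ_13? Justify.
x ∉ ℤ_13 (v_13(x) = -2 < 0)

ℤ_13 = {x ∈ ℚ_13 : v_13(x) ≥ 0} and ℤ_13^× = {x ∈ ℤ_13 : v_13(x) = 0}. Here v_13(17/7774) = v_13(num) − v_13(den) = -2; compare against these criteria.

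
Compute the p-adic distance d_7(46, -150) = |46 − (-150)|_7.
d_7(46, -150) = 1/49

Step 1 — x − y = 46 − (-150) = 196. Step 2 — v_7(196) = 2 (factor: 196 = (7^2 · 4); the sign does not affect v_p). Step 3 — |x − y|_7 = 7^{-2} = 1/49.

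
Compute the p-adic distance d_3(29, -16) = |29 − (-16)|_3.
d_3(29, -16) = 1/9

Step 1 — x − y = 29 − (-16) = 45. Step 2 — v_3(45) = 2 (factor: 45 = (3^2 · 5); the sign does not affect v_p). Step 3 — |x − y|_3 = 3^{-2} = 1/9.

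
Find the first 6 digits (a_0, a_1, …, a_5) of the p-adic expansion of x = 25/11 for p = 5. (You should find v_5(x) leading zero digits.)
(a_0, …, a_5) = (0, 0, 1, 3, 3, 2)

v_5(25/11) = 2, so a_0 = ... = a_1 = 0. Factor out: x = 5^2 · u with u = 1/11 a unit in ℤ_5. Expand u iteratively via a_{v+i} = u_i mod 5, u_{i+1} = (u_i − a_{v+i})/5:
  u_0 = 1/11;  a_2 = 1;  u_1 = (u_0 − 1)/5 = -2/11
  u_1 = -2/11;  a_3 = 3;  u_2 = (u_1 − 3)/5 = -7/11
  u_2 = -7/11;  a_4 = 3;  u_3 = (u_2 − 3)/5 = -8/11
  u_3 = -8/11;  a_5 = 2;  u_4 = (u_3 − 2)/5 = -6/11
Digits: (0, 0, 1, 3, 3, 2).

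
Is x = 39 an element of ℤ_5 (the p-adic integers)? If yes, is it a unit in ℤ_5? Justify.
x ∈ ℤ_5^× (unit); v_5(x) = 0

ℤ_5 = {x ∈ ℚ_5 : v_5(x) ≥ 0} and ℤ_5^× = {x ∈ ℤ_5 : v_5(x) = 0}. Here v_5(39) = v_5(num) − v_5(den) = 0; compare against these criteria.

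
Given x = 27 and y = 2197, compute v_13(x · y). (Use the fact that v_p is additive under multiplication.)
v_13(59319) = 3

v_p(x) = 0 (factor: 27 = 13^0 · 27); v_p(y) = 3 (factor: 2197 = 13^3 · 1). Additivity: v_p(xy) = v_p(x) + v_p(y) = 0 + 3 = 3. (Direct check: xy = 59319 = 13^3 · (27).)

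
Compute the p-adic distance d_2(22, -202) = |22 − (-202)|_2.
d_2(22, -202) = 1/32

Step 1 — x − y = 22 − (-202) = 224. Step 2 — v_2(224) = 5 (factor: 224 = (2^5 · 7); the sign does not affect v_p). Step 3 — |x − y|_2 = 2^{-5} = 1/32.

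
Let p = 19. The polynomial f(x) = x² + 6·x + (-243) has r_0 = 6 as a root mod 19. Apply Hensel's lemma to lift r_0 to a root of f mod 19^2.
r_1 = 196 (mod 361)

Hensel: r_{i+1} = r_i − f(r_i)·(f′(r_i))^{-1} mod 19^{i+2}, f′(x) = 2x + 6. Iterate:
  r_0 = 6 (mod 19)
  r_1 = 196 (mod 361)
Final: r = 196 satisfies f(r) ≡ 0 mod 19^2.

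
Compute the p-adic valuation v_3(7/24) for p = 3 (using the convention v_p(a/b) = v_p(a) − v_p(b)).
v_3(7/24) = -1

Factor powers of 3 from the numerator and denominator of the reduced fraction: 7 = 3^0 · 7 and 24 = 3^1 · 8. Apply v_p(a/b) = v_p(a) − v_p(b): v_3(7/24) = 0 − 1 = -1.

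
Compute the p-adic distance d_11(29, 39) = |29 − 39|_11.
d_11(29, 39) = 1

Step 1 — x − y = 29 − 39 = -10. Step 2 — v_11(-10) = 0 (factor: -10 = −(11^0 · 10); the sign does not affect v_p). Step 3 — |x − y|_11 = 11^{0} = 1.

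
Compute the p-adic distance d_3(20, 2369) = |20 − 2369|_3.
d_3(20, 2369) = 1/81

Step 1 — x − y = 20 − 2369 = -2349. Step 2 — v_3(-2349) = 4 (factor: -2349 = −(3^4 · 29); the sign does not affect v_p). Step 3 — |x − y|_3 = 3^{-4} = 1/81.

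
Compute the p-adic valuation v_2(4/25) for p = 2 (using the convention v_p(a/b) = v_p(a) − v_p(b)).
v_2(4/25) = 2

Factor powers of 2 from the numerator and denominator of the reduced fraction: 4 = 2^2 · 1 and 25 = 2^0 · 25. Apply v_p(a/b) = v_p(a) − v_p(b): v_2(4/25) = 2 − 0 = 2.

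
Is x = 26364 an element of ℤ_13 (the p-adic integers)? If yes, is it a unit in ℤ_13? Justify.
x ∈ ℤ_13 but not a unit; v_13(x) = 3 > 0

ℤ_13 = {x ∈ ℚ_13 : v_13(x) ≥ 0} and ℤ_13^× = {x ∈ ℤ_13 : v_13(x) = 0}. Here v_13(26364) = v_13(num) − v_13(den) = 3; compare against these criteria.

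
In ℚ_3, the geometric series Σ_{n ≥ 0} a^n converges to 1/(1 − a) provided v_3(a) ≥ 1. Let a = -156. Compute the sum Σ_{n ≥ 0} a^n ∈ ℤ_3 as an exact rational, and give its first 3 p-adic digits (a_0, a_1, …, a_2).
Σ a^n = 1/(1 − a) = 1/157;  first 3 digits = (1, 2, 1)

v_3(a) = 1 ≥ 1, so the series converges in ℤ_3 to 1/(1 − a) = 1/(1 − (-156)) = 1/157. Expand this rational in ℤ_3: compute digits iteratively via d_i = x_i mod 3, x_{i+1} = (x_i − d_i)/3. The first 3 digits are (1, 2, 1).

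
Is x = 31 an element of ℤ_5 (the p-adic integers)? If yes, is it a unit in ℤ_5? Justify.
x ∈ ℤ_5^× (unit); v_5(x) = 0

ℤ_5 = {x ∈ ℚ_5 : v_5(x) ≥ 0} and ℤ_5^× = {x ∈ ℤ_5 : v_5(x) = 0}. Here v_5(31) = v_5(num) − v_5(den) = 0; compare against these criteria.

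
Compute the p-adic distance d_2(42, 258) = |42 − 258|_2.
d_2(42, 258) = 1/8

Step 1 — x − y = 42 − 258 = -216. Step 2 — v_2(-216) = 3 (factor: -216 = −(2^3 · 27); the sign does not affect v_p). Step 3 — |x − y|_2 = 2^{-3} = 1/8.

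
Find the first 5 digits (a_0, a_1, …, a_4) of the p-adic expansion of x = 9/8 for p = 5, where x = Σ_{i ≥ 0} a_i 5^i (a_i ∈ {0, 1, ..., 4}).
(a_0, …, a_4) = (3, 4, 1, 4, 1)

v_5(9/8) = 0 (numerator and denominator both coprime to 5), so x ∈ ℤ_5^×. Compute digits iteratively via a_i = x_i mod 5, x_{i+1} = (x_i − a_i)/5, with x_0 = x:
  x_0 = 9/8;  a_0 = 3;  x_1 = (x_0 − 3)/5 = -3/8
  x_1 = -3/8;  a_1 = 4;  x_2 = (x_1 − 4)/5 = -7/8
  x_2 = -7/8;  a_2 = 1;  x_3 = (x_2 − 1)/5 = -3/8
  x_3 = -3/8;  a_3 = 4;  x_4 = (x_3 − 4)/5 = -7/8
  x_4 = -7/8;  a_4 = 1;  x_5 = (x_4 − 1)/5 = -3/8
Digits: (3, 4, 1, 4, 1).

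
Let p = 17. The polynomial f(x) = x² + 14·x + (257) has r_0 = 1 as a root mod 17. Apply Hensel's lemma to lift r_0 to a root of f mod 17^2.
r_1 = 273 (mod 289)

Hensel: r_{i+1} = r_i − f(r_i)·(f′(r_i))^{-1} mod 17^{i+2}, f′(x) = 2x + 14. Iterate:
  r_0 = 1 (mod 17)
  r_1 = 273 (mod 289)
Final: r = 273 satisfies f(r) ≡ 0 mod 17^2.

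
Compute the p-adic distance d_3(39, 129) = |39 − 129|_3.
d_3(39, 129) = 1/9

Step 1 — x − y = 39 − 129 = -90. Step 2 — v_3(-90) = 2 (factor: -90 = −(3^2 · 10); the sign does not affect v_p). Step 3 — |x − y|_3 = 3^{-2} = 1/9.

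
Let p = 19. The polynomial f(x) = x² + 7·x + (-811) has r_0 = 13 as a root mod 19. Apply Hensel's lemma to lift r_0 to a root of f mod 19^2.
r_1 = 336 (mod 361)

Hensel: r_{i+1} = r_i − f(r_i)·(f′(r_i))^{-1} mod 19^{i+2}, f′(x) = 2x + 7. Iterate:
  r_0 = 13 (mod 19)
  r_1 = 336 (mod 361)
Final: r = 336 satisfies f(r) ≡ 0 mod 19^2.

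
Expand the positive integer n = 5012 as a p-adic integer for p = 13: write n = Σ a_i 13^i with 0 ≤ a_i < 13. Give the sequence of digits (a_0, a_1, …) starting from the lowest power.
(a_0, a_1, …) = (7, 8, 3, 2)

Repeated division by 13 gives the digits low-to-high: 5012 = 7 + 8·13^1 + 3·13^2 + 2·13^3. Digit sequence: (7, 8, 3, 2).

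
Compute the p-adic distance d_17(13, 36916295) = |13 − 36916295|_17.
d_17(13, 36916295) = 1/1419857

Step 1 — x − y = 13 − 36916295 = -36916282. Step 2 — v_17(-36916282) = 5 (factor: -36916282 = −(17^5 · 26); the sign does not affect v_p). Step 3 — |x − y|_17 = 17^{-5} = 1/1419857.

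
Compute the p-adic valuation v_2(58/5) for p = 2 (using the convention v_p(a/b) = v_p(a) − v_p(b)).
v_2(58/5) = 1

Factor powers of 2 from the numerator and denominator of the reduced fraction: 58 = 2^1 · 29 and 5 = 2^0 · 5. Apply v_p(a/b) = v_p(a) − v_p(b): v_2(58/5) = 1 − 0 = 1.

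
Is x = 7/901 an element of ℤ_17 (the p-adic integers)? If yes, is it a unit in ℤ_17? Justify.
x ∉ ℤ_17 (v_17(x) = -1 < 0)

ℤ_17 = {x ∈ ℚ_17 : v_17(x) ≥ 0} and ℤ_17^× = {x ∈ ℤ_17 : v_17(x) = 0}. Here v_17(7/901) = v_17(num) − v_17(den) = -1; compare against these criteria.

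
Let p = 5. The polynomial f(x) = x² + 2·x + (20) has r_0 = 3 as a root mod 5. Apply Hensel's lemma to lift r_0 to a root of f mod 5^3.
r_2 = 58 (mod 125)

Hensel: r_{i+1} = r_i − f(r_i)·(f′(r_i))^{-1} mod 5^{i+2}, f′(x) = 2x + 2. Iterate:
  r_0 = 3 (mod 5)
  r_1 = 8 (mod 25)
  r_2 = 58 (mod 125)
Final: r = 58 satisfies f(r) ≡ 0 mod 5^3.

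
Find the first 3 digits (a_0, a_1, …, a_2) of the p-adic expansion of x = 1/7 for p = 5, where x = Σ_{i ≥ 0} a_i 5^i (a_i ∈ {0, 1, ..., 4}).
(a_0, …, a_2) = (3, 3, 0)

v_5(1/7) = 0 (numerator and denominator both coprime to 5), so x ∈ ℤ_5^×. Compute digits iteratively via a_i = x_i mod 5, x_{i+1} = (x_i − a_i)/5, with x_0 = x:
  x_0 = 1/7;  a_0 = 3;  x_1 = (x_0 − 3)/5 = -4/7
  x_1 = -4/7;  a_1 = 3;  x_2 = (x_1 − 3)/5 = -5/7
  x_2 = -5/7;  a_2 = 0;  x_3 = (x_2 − 0)/5 = -1/7
Digits: (3, 3, 0).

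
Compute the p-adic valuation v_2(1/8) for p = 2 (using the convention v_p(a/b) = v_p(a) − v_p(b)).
v_2(1/8) = -3

Factor powers of 2 from the numerator and denominator of the reduced fraction: 1 = 2^0 · 1 and 8 = 2^3 · 1. Apply v_p(a/b) = v_p(a) − v_p(b): v_2(1/8) = 0 − 3 = -3.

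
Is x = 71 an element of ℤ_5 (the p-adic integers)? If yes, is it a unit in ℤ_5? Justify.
x ∈ ℤ_5^× (unit); v_5(x) = 0

ℤ_5 = {x ∈ ℚ_5 : v_5(x) ≥ 0} and ℤ_5^× = {x ∈ ℤ_5 : v_5(x) = 0}. Here v_5(71) = v_5(num) − v_5(den) = 0; compare against these criteria.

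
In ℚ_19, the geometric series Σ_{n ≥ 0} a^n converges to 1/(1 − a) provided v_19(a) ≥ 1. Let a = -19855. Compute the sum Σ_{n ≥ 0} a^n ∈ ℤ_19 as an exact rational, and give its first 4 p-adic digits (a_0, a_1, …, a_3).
Σ a^n = 1/(1 − a) = 1/19856;  first 4 digits = (1, 0, 2, 16)

v_19(a) = 2 ≥ 1, so the series converges in ℤ_19 to 1/(1 − a) = 1/(1 − (-19855)) = 1/19856. Expand this rational in ℤ_19: compute digits iteratively via d_i = x_i mod 19, x_{i+1} = (x_i − d_i)/19. The first 4 digits are (1, 0, 2, 16).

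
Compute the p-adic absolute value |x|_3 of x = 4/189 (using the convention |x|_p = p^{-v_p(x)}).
|4/189|_3 = 27

Step 1 — compute v_3(x) by factoring powers of 3 out of the numerator and denominator: v_3(4/189) = -3. Step 2 — apply |x|_p = p^{-v_p(x)} = 3^{3} = 27.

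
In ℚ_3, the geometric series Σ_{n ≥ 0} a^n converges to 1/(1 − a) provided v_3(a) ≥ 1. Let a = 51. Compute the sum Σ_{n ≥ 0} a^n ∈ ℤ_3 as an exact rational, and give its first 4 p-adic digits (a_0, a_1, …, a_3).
Σ a^n = 1/(1 − a) = -1/50;  first 4 digits = (1, 2, 0, 1)

v_3(a) = 1 ≥ 1, so the series converges in ℤ_3 to 1/(1 − a) = 1/(1 − 51) = -1/50. Expand this rational in ℤ_3: compute digits iteratively via d_i = x_i mod 3, x_{i+1} = (x_i − d_i)/3. The first 4 digits are (1, 2, 0, 1).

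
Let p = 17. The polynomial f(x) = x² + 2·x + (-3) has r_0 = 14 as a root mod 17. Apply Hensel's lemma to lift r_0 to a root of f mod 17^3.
r_2 = 4910 (mod 4913)

Hensel: r_{i+1} = r_i − f(r_i)·(f′(r_i))^{-1} mod 17^{i+2}, f′(x) = 2x + 2. Iterate:
  r_0 = 14 (mod 17)
  r_1 = 286 (mod 289)
  r_2 = 4910 (mod 4913)
Final: r = 4910 satisfies f(r) ≡ 0 mod 17^3.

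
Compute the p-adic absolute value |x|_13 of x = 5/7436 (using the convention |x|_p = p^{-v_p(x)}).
|5/7436|_13 = 169

Step 1 — compute v_13(x) by factoring powers of 13 out of the numerator and denominator: v_13(5/7436) = -2. Step 2 — apply |x|_p = p^{-v_p(x)} = 13^{2} = 169.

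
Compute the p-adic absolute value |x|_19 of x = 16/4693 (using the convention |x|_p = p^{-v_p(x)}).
|16/4693|_19 = 361

Step 1 — compute v_19(x) by factoring powers of 19 out of the numerator and denominator: v_19(16/4693) = -2. Step 2 — apply |x|_p = p^{-v_p(x)} = 19^{2} = 361.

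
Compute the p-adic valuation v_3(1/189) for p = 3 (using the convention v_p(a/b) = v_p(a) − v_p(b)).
v_3(1/189) = -3

Factor powers of 3 from the numerator and denominator of the reduced fraction: 1 = 3^0 · 1 and 189 = 3^3 · 7. Apply v_p(a/b) = v_p(a) − v_p(b): v_3(1/189) = 0 − 3 = -3.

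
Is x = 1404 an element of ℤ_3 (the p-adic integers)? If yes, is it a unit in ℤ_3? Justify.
x ∈ ℤ_3 but not a unit; v_3(x) = 3 > 0

ℤ_3 = {x ∈ ℚ_3 : v_3(x) ≥ 0} and ℤ_3^× = {x ∈ ℤ_3 : v_3(x) = 0}. Here v_3(1404) = v_3(num) − v_3(den) = 3; compare against these criteria.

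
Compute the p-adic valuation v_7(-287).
v_7(-287) = 1

v_7(n) is the largest exponent k such that 7^k divides n. Factor out: -287 = -7^1 · 41. (Sign doesn't affect v_p.) So v_7(-287) = 1.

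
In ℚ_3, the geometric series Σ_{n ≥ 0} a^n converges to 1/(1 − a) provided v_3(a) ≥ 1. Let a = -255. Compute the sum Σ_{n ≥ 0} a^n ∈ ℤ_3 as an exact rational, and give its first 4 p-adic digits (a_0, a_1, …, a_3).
Σ a^n = 1/(1 − a) = 1/256;  first 4 digits = (1, 2, 2, 0)

v_3(a) = 1 ≥ 1, so the series converges in ℤ_3 to 1/(1 − a) = 1/(1 − (-255)) = 1/256. Expand this rational in ℤ_3: compute digits iteratively via d_i = x_i mod 3, x_{i+1} = (x_i − d_i)/3. The first 4 digits are (1, 2, 2, 0).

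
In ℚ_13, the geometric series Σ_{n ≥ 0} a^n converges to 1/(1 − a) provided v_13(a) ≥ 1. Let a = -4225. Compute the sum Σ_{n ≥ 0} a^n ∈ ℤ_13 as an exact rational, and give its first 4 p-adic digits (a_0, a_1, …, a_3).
Σ a^n = 1/(1 − a) = 1/4226;  first 4 digits = (1, 0, 1, 11)

v_13(a) = 2 ≥ 1, so the series converges in ℤ_13 to 1/(1 − a) = 1/(1 − (-4225)) = 1/4226. Expand this rational in ℤ_13: compute digits iteratively via d_i = x_i mod 13, x_{i+1} = (x_i − d_i)/13. The first 4 digits are (1, 0, 1, 11).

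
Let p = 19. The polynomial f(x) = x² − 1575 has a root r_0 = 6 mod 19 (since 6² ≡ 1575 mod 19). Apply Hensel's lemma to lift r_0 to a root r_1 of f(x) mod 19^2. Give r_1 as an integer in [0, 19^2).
r_1 = 44 (mod 361)

Hensel's recurrence: r_{i+1} = r_i − f(r_i)·(f′(r_i))^{-1} mod 19^{i+2}, with f′(x) = 2x. Iterate:
  r_0 = 6 (mod 19)
  r_1 = 44 (mod 361)
Final: r_1 = 44, and one checks f(r_1) ≡ 0 mod 19^2.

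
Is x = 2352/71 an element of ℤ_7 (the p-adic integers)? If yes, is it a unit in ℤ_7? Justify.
x ∈ ℤ_7 but not a unit; v_7(x) = 2 > 0

ℤ_7 = {x ∈ ℚ_7 : v_7(x) ≥ 0} and ℤ_7^× = {x ∈ ℤ_7 : v_7(x) = 0}. Here v_7(2352/71) = v_7(num) − v_7(den) = 2; compare against these criteria.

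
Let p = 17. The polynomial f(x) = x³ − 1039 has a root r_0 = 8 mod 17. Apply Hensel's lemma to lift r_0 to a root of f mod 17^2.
r_1 = 229 (mod 289)

Hensel: r_{i+1} = r_i − f(r_i)/f′(r_i) mod 17^{i+2}, where f′(x) = 3x². Iterate:
  r_0 = 8 (mod 17)
  r_1 = 229 (mod 289)
Final: r = 229 with f(r) ≡ 0 mod 17^2.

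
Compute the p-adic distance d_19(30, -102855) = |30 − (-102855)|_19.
d_19(30, -102855) = 1/6859

Step 1 — x − y = 30 − (-102855) = 102885. Step 2 — v_19(102885) = 3 (factor: 102885 = (19^3 · 15); the sign does not affect v_p). Step 3 — |x − y|_19 = 19^{-3} = 1/6859.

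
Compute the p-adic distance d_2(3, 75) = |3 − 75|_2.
d_2(3, 75) = 1/8

Step 1 — x − y = 3 − 75 = -72. Step 2 — v_2(-72) = 3 (factor: -72 = −(2^3 · 9); the sign does not affect v_p). Step 3 — |x − y|_2 = 2^{-3} = 1/8.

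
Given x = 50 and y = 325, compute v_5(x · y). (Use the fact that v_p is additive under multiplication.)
v_5(16250) = 4

v_p(x) = 2 (factor: 50 = 5^2 · 2); v_p(y) = 2 (factor: 325 = 5^2 · 13). Additivity: v_p(xy) = v_p(x) + v_p(y) = 2 + 2 = 4. (Direct check: xy = 16250 = 5^4 · (26).)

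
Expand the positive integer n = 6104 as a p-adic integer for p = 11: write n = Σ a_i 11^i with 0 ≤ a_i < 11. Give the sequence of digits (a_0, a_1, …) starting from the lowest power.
(a_0, a_1, …) = (10, 4, 6, 4)

Repeated division by 11 gives the digits low-to-high: 6104 = 10 + 4·11^1 + 6·11^2 + 4·11^3. Digit sequence: (10, 4, 6, 4).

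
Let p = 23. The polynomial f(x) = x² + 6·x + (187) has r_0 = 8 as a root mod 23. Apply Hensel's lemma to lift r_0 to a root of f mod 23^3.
r_2 = 11416 (mod 12167)

Hensel: r_{i+1} = r_i − f(r_i)·(f′(r_i))^{-1} mod 23^{i+2}, f′(x) = 2x + 6. Iterate:
  r_0 = 8 (mod 23)
  r_1 = 307 (mod 529)
  r_2 = 11416 (mod 12167)
Final: r = 11416 satisfies f(r) ≡ 0 mod 23^3.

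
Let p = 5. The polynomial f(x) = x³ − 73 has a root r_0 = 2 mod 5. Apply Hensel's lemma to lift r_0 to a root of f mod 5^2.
r_1 = 22 (mod 25)

Hensel: r_{i+1} = r_i − f(r_i)/f′(r_i) mod 5^{i+2}, where f′(x) = 3x². Iterate:
  r_0 = 2 (mod 5)
  r_1 = 22 (mod 25)
Final: r = 22 with f(r) ≡ 0 mod 5^2.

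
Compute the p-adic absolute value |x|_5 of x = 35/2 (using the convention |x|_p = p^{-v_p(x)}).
|35/2|_5 = 1/5

Step 1 — compute v_5(x) by factoring powers of 5 out of the numerator and denominator: v_5(35/2) = 1. Step 2 — apply |x|_p = p^{-v_p(x)} = 5^{-1} = 1/5.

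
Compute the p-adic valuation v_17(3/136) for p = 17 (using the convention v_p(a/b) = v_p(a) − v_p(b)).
v_17(3/136) = -1

Factor powers of 17 from the numerator and denominator of the reduced fraction: 3 = 17^0 · 3 and 136 = 17^1 · 8. Apply v_p(a/b) = v_p(a) − v_p(b): v_17(3/136) = 0 − 1 = -1.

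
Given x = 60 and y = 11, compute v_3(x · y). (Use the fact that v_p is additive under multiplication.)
v_3(660) = 1

v_p(x) = 1 (factor: 60 = 3^1 · 20); v_p(y) = 0 (factor: 11 = 3^0 · 11). Additivity: v_p(xy) = v_p(x) + v_p(y) = 1 + 0 = 1. (Direct check: xy = 660 = 3^1 · (220).)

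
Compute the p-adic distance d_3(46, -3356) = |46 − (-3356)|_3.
d_3(46, -3356) = 1/243

Step 1 — x − y = 46 − (-3356) = 3402. Step 2 — v_3(3402) = 5 (factor: 3402 = (3^5 · 14); the sign does not affect v_p). Step 3 — |x − y|_3 = 3^{-5} = 1/243.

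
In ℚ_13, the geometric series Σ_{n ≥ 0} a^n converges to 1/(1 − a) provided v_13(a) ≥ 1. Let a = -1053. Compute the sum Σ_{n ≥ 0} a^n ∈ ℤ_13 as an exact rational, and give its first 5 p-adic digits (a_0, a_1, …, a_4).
Σ a^n = 1/(1 − a) = 1/1054;  first 5 digits = (1, 10, 2, 9, 7)

v_13(a) = 1 ≥ 1, so the series converges in ℤ_13 to 1/(1 − a) = 1/(1 − (-1053)) = 1/1054. Expand this rational in ℤ_13: compute digits iteratively via d_i = x_i mod 13, x_{i+1} = (x_i − d_i)/13. The first 5 digits are (1, 10, 2, 9, 7).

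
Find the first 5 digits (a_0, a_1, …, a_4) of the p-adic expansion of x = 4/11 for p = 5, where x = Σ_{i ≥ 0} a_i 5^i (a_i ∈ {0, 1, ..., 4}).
(a_0, …, a_4) = (4, 2, 4, 0, 3)

v_5(4/11) = 0 (numerator and denominator both coprime to 5), so x ∈ ℤ_5^×. Compute digits iteratively via a_i = x_i mod 5, x_{i+1} = (x_i − a_i)/5, with x_0 = x:
  x_0 = 4/11;  a_0 = 4;  x_1 = (x_0 − 4)/5 = -8/11
  x_1 = -8/11;  a_1 = 2;  x_2 = (x_1 − 2)/5 = -6/11
  x_2 = -6/11;  a_2 = 4;  x_3 = (x_2 − 4)/5 = -10/11
  x_3 = -10/11;  a_3 = 0;  x_4 = (x_3 − 0)/5 = -2/11
  x_4 = -2/11;  a_4 = 3;  x_5 = (x_4 − 3)/5 = -7/11
Digits: (4, 2, 4, 0, 3).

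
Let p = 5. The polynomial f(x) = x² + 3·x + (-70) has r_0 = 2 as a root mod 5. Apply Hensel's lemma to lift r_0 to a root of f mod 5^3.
r_2 = 7 (mod 125)

Hensel: r_{i+1} = r_i − f(r_i)·(f′(r_i))^{-1} mod 5^{i+2}, f′(x) = 2x + 3. Iterate:
  r_0 = 2 (mod 5)
  r_1 = 7 (mod 25)
  r_2 = 7 (mod 125)
Final: r = 7 satisfies f(r) ≡ 0 mod 5^3.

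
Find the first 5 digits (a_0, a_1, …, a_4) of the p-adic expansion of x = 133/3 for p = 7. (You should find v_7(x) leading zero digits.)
(a_0, …, a_4) = (0, 4, 5, 4, 4)

v_7(133/3) = 1, so a_0 = ... = a_0 = 0. Factor out: x = 7^1 · u with u = 19/3 a unit in ℤ_7. Expand u iteratively via a_{v+i} = u_i mod 7, u_{i+1} = (u_i − a_{v+i})/7:
  u_0 = 19/3;  a_1 = 4;  u_1 = (u_0 − 4)/7 = 1/3
  u_1 = 1/3;  a_2 = 5;  u_2 = (u_1 − 5)/7 = -2/3
  u_2 = -2/3;  a_3 = 4;  u_3 = (u_2 − 4)/7 = -2/3
  u_3 = -2/3;  a_4 = 4;  u_4 = (u_3 − 4)/7 = -2/3
Digits: (0, 4, 5, 4, 4).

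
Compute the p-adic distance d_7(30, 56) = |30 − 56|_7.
d_7(30, 56) = 1

Step 1 — x − y = 30 − 56 = -26. Step 2 — v_7(-26) = 0 (factor: -26 = −(7^0 · 26); the sign does not affect v_p). Step 3 — |x − y|_7 = 7^{0} = 1.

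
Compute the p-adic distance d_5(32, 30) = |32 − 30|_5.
d_5(32, 30) = 1

Step 1 — x − y = 32 − 30 = 2. Step 2 — v_5(2) = 0 (factor: 2 = (5^0 · 2); the sign does not affect v_p). Step 3 — |x − y|_5 = 5^{0} = 1.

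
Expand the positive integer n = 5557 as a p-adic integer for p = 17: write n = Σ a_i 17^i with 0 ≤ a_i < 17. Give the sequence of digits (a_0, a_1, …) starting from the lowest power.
(a_0, a_1, …) = (15, 3, 2, 1)

Repeated division by 17 gives the digits low-to-high: 5557 = 15 + 3·17^1 + 2·17^2 + 1·17^3. Digit sequence: (15, 3, 2, 1).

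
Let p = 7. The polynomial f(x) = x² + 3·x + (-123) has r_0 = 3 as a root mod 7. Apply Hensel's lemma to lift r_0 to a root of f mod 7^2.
r_1 = 31 (mod 49)

Hensel: r_{i+1} = r_i − f(r_i)·(f′(r_i))^{-1} mod 7^{i+2}, f′(x) = 2x + 3. Iterate:
  r_0 = 3 (mod 7)
  r_1 = 31 (mod 49)
Final: r = 31 satisfies f(r) ≡ 0 mod 7^2.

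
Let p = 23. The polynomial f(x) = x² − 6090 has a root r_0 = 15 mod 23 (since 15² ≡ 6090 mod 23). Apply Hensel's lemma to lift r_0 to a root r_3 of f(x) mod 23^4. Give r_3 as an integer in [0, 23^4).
r_3 = 202024 (mod 279841)

Hensel's recurrence: r_{i+1} = r_i − f(r_i)·(f′(r_i))^{-1} mod 23^{i+2}, with f′(x) = 2x. Iterate:
  r_0 = 15 (mod 23)
  r_1 = 475 (mod 529)
  r_2 = 7352 (mod 12167)
  r_3 = 202024 (mod 279841)
Final: r_3 = 202024, and one checks f(r_3) ≡ 0 mod 23^4.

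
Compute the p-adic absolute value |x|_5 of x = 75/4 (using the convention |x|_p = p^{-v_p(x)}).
|75/4|_5 = 1/25

Step 1 — compute v_5(x) by factoring powers of 5 out of the numerator and denominator: v_5(75/4) = 2. Step 2 — apply |x|_p = p^{-v_p(x)} = 5^{-2} = 1/25.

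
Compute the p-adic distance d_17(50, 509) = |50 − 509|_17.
d_17(50, 509) = 1/17

Step 1 — x − y = 50 − 509 = -459. Step 2 — v_17(-459) = 1 (factor: -459 = −(17^1 · 27); the sign does not affect v_p). Step 3 — |x − y|_17 = 17^{-1} = 1/17.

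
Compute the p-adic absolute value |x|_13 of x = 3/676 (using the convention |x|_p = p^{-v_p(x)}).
|3/676|_13 = 169

Step 1 — compute v_13(x) by factoring powers of 13 out of the numerator and denominator: v_13(3/676) = -2. Step 2 — apply |x|_p = p^{-v_p(x)} = 13^{2} = 169.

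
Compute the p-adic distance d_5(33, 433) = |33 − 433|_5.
d_5(33, 433) = 1/25

Step 1 — x − y = 33 − 433 = -400. Step 2 — v_5(-400) = 2 (factor: -400 = −(5^2 · 16); the sign does not affect v_p). Step 3 — |x − y|_5 = 5^{-2} = 1/25.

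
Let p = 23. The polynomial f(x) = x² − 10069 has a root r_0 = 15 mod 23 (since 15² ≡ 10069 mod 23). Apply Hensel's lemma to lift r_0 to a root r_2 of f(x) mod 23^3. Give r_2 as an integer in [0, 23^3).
r_2 = 2706 (mod 12167)

Hensel's recurrence: r_{i+1} = r_i − f(r_i)·(f′(r_i))^{-1} mod 23^{i+2}, with f′(x) = 2x. Iterate:
  r_0 = 15 (mod 23)
  r_1 = 61 (mod 529)
  r_2 = 2706 (mod 12167)
Final: r_2 = 2706, and one checks f(r_2) ≡ 0 mod 23^3.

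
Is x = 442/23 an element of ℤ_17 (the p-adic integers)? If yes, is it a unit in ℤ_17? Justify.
x ∈ ℤ_17 but not a unit; v_17(x) = 1 > 0

ℤ_17 = {x ∈ ℚ_17 : v_17(x) ≥ 0} and ℤ_17^× = {x ∈ ℤ_17 : v_17(x) = 0}. Here v_17(442/23) = v_17(num) − v_17(den) = 1; compare against these criteria.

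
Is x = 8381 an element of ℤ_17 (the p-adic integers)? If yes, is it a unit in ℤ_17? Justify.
x ∈ ℤ_17 but not a unit; v_17(x) = 2 > 0

ℤ_17 = {x ∈ ℚ_17 : v_17(x) ≥ 0} and ℤ_17^× = {x ∈ ℤ_17 : v_17(x) = 0}. Here v_17(8381) = v_17(num) − v_17(den) = 2; compare against these criteria.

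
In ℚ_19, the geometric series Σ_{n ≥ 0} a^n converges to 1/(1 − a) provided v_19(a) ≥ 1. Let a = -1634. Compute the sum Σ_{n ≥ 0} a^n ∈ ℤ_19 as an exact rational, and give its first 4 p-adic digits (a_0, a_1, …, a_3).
Σ a^n = 1/(1 − a) = 1/1635;  first 4 digits = (1, 9, 0, 16)

v_19(a) = 1 ≥ 1, so the series converges in ℤ_19 to 1/(1 − a) = 1/(1 − (-1634)) = 1/1635. Expand this rational in ℤ_19: compute digits iteratively via d_i = x_i mod 19, x_{i+1} = (x_i − d_i)/19. The first 4 digits are (1, 9, 0, 16).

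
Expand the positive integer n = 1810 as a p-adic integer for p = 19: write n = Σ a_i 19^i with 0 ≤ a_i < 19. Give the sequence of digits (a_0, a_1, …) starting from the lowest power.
(a_0, a_1, …) = (5, 0, 5)

Repeated division by 19 gives the digits low-to-high: 1810 = 5 + 5·19^2. Digit sequence: (5, 0, 5).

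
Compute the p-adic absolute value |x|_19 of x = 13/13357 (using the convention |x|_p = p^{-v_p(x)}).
|13/13357|_19 = 361

Step 1 — compute v_19(x) by factoring powers of 19 out of the numerator and denominator: v_19(13/13357) = -2. Step 2 — apply |x|_p = p^{-v_p(x)} = 19^{2} = 361.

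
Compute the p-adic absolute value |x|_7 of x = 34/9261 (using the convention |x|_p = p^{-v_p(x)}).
|34/9261|_7 = 343

Step 1 — compute v_7(x) by factoring powers of 7 out of the numerator and denominator: v_7(34/9261) = -3. Step 2 — apply |x|_p = p^{-v_p(x)} = 7^{3} = 343.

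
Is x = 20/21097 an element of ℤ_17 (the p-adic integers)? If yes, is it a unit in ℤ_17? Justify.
x ∉ ℤ_17 (v_17(x) = -2 < 0)

ℤ_17 = {x ∈ ℚ_17 : v_17(x) ≥ 0} and ℤ_17^× = {x ∈ ℤ_17 : v_17(x) = 0}. Here v_17(20/21097) = v_17(num) − v_17(den) = -2; compare against these criteria.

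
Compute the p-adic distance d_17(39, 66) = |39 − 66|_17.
d_17(39, 66) = 1

Step 1 — x − y = 39 − 66 = -27. Step 2 — v_17(-27) = 0 (factor: -27 = −(17^0 · 27); the sign does not affect v_p). Step 3 — |x − y|_17 = 17^{0} = 1.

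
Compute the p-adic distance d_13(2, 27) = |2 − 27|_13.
d_13(2, 27) = 1

Step 1 — x − y = 2 − 27 = -25. Step 2 — v_13(-25) = 0 (factor: -25 = −(13^0 · 25); the sign does not affect v_p). Step 3 — |x − y|_13 = 13^{0} = 1.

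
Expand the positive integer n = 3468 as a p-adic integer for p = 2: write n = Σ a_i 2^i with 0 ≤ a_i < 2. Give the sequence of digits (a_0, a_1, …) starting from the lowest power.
(a_0, a_1, …) = (0, 0, 1, 1, 0, 0, 0, 1, 1, 0, 1, 1)

Repeated division by 2 gives the digits low-to-high: 3468 = 1·2^2 + 1·2^3 + 1·2^7 + 1·2^8 + 1·2^10 + 1·2^11. Digit sequence: (0, 0, 1, 1, 0, 0, 0, 1, 1, 0, 1, 1).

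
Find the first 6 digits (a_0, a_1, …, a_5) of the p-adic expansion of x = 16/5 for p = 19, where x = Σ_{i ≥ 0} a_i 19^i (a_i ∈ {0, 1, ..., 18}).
(a_0, …, a_5) = (7, 15, 3, 15, 3, 15)

v_19(16/5) = 0 (numerator and denominator both coprime to 19), so x ∈ ℤ_19^×. Compute digits iteratively via a_i = x_i mod 19, x_{i+1} = (x_i − a_i)/19, with x_0 = x:
  x_0 = 16/5;  a_0 = 7;  x_1 = (x_0 − 7)/19 = -1/5
  x_1 = -1/5;  a_1 = 15;  x_2 = (x_1 − 15)/19 = -4/5
  x_2 = -4/5;  a_2 = 3;  x_3 = (x_2 − 3)/19 = -1/5
  x_3 = -1/5;  a_3 = 15;  x_4 = (x_3 − 15)/19 = -4/5
  x_4 = -4/5;  a_4 = 3;  x_5 = (x_4 − 3)/19 = -1/5
  x_5 = -1/5;  a_5 = 15;  x_6 = (x_5 − 15)/19 = -4/5
Digits: (7, 15, 3, 15, 3, 15).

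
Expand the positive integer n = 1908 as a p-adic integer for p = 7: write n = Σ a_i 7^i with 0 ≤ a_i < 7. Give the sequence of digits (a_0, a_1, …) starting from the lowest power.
(a_0, a_1, …) = (4, 6, 3, 5)

Repeated division by 7 gives the digits low-to-high: 1908 = 4 + 6·7^1 + 3·7^2 + 5·7^3. Digit sequence: (4, 6, 3, 5).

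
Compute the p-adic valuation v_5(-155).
v_5(-155) = 1

v_5(n) is the largest exponent k such that 5^k divides n. Factor out: -155 = -5^1 · 31. (Sign doesn't affect v_p.) So v_5(-155) = 1.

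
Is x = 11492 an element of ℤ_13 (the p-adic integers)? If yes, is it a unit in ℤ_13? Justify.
x ∈ ℤ_13 but not a unit; v_13(x) = 2 > 0

ℤ_13 = {x ∈ ℚ_13 : v_13(x) ≥ 0} and ℤ_13^× = {x ∈ ℤ_13 : v_13(x) = 0}. Here v_13(11492) = v_13(num) − v_13(den) = 2; compare against these criteria.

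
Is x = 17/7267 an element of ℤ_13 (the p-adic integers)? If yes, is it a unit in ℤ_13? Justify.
x ∉ ℤ_13 (v_13(x) = -2 < 0)

ℤ_13 = {x ∈ ℚ_13 : v_13(x) ≥ 0} and ℤ_13^× = {x ∈ ℤ_13 : v_13(x) = 0}. Here v_13(17/7267) = v_13(num) − v_13(den) = -2; compare against these criteria.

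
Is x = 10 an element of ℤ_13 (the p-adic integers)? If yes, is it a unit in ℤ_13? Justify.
x ∈ ℤ_13^× (unit); v_13(x) = 0

ℤ_13 = {x ∈ ℚ_13 : v_13(x) ≥ 0} and ℤ_13^× = {x ∈ ℤ_13 : v_13(x) = 0}. Here v_13(10) = v_13(num) − v_13(den) = 0; compare against these criteria.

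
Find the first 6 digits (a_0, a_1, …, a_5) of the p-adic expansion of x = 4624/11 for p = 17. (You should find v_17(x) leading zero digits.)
(a_0, …, a_5) = (0, 0, 3, 3, 6, 12)

v_17(4624/11) = 2, so a_0 = ... = a_1 = 0. Factor out: x = 17^2 · u with u = 16/11 a unit in ℤ_17. Expand u iteratively via a_{v+i} = u_i mod 17, u_{i+1} = (u_i − a_{v+i})/17:
  u_0 = 16/11;  a_2 = 3;  u_1 = (u_0 − 3)/17 = -1/11
  u_1 = -1/11;  a_3 = 3;  u_2 = (u_1 − 3)/17 = -2/11
  u_2 = -2/11;  a_4 = 6;  u_3 = (u_2 − 6)/17 = -4/11
  u_3 = -4/11;  a_5 = 12;  u_4 = (u_3 − 12)/17 = -8/11
Digits: (0, 0, 3, 3, 6, 12).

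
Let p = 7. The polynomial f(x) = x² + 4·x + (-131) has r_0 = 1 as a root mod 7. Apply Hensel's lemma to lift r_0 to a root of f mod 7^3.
r_2 = 120 (mod 343)

Hensel: r_{i+1} = r_i − f(r_i)·(f′(r_i))^{-1} mod 7^{i+2}, f′(x) = 2x + 4. Iterate:
  r_0 = 1 (mod 7)
  r_1 = 22 (mod 49)
  r_2 = 120 (mod 343)
Final: r = 120 satisfies f(r) ≡ 0 mod 7^3.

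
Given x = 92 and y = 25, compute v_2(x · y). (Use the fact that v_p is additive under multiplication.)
v_2(2300) = 2

v_p(x) = 2 (factor: 92 = 2^2 · 23); v_p(y) = 0 (factor: 25 = 2^0 · 25). Additivity: v_p(xy) = v_p(x) + v_p(y) = 2 + 0 = 2. (Direct check: xy = 2300 = 2^2 · (575).)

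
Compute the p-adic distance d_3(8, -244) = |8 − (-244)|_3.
d_3(8, -244) = 1/9

Step 1 — x − y = 8 − (-244) = 252. Step 2 — v_3(252) = 2 (factor: 252 = (3^2 · 28); the sign does not affect v_p). Step 3 — |x − y|_3 = 3^{-2} = 1/9.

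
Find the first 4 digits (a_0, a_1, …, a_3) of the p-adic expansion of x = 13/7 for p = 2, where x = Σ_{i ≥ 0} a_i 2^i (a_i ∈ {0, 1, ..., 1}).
(a_0, …, a_3) = (1, 1, 0, 1)

v_2(13/7) = 0 (numerator and denominator both coprime to 2), so x ∈ ℤ_2^×. Compute digits iteratively via a_i = x_i mod 2, x_{i+1} = (x_i − a_i)/2, with x_0 = x:
  x_0 = 13/7;  a_0 = 1;  x_1 = (x_0 − 1)/2 = 3/7
  x_1 = 3/7;  a_1 = 1;  x_2 = (x_1 − 1)/2 = -2/7
  x_2 = -2/7;  a_2 = 0;  x_3 = (x_2 − 0)/2 = -1/7
  x_3 = -1/7;  a_3 = 1;  x_4 = (x_3 − 1)/2 = -4/7
Digits: (1, 1, 0, 1).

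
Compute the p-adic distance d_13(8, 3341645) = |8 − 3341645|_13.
d_13(8, 3341645) = 1/371293

Step 1 — x − y = 8 − 3341645 = -3341637. Step 2 — v_13(-3341637) = 5 (factor: -3341637 = −(13^5 · 9); the sign does not affect v_p). Step 3 — |x − y|_13 = 13^{-5} = 1/371293.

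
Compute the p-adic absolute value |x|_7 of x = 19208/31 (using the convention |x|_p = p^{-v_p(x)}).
|19208/31|_7 = 1/2401

Step 1 — compute v_7(x) by factoring powers of 7 out of the numerator and denominator: v_7(19208/31) = 4. Step 2 — apply |x|_p = p^{-v_p(x)} = 7^{-4} = 1/2401.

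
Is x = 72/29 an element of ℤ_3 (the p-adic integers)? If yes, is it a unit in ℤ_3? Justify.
x ∈ ℤ_3 but not a unit; v_3(x) = 2 > 0

ℤ_3 = {x ∈ ℚ_3 : v_3(x) ≥ 0} and ℤ_3^× = {x ∈ ℤ_3 : v_3(x) = 0}. Here v_3(72/29) = v_3(num) − v_3(den) = 2; compare against these criteria.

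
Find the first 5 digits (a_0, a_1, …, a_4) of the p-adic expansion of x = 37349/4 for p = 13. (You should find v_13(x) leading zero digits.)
(a_0, …, a_4) = (0, 0, 0, 1, 10)

v_13(37349/4) = 3, so a_0 = ... = a_2 = 0. Factor out: x = 13^3 · u with u = 17/4 a unit in ℤ_13. Expand u iteratively via a_{v+i} = u_i mod 13, u_{i+1} = (u_i − a_{v+i})/13:
  u_0 = 17/4;  a_3 = 1;  u_1 = (u_0 − 1)/13 = 1/4
  u_1 = 1/4;  a_4 = 10;  u_2 = (u_1 − 10)/13 = -3/4
Digits: (0, 0, 0, 1, 10).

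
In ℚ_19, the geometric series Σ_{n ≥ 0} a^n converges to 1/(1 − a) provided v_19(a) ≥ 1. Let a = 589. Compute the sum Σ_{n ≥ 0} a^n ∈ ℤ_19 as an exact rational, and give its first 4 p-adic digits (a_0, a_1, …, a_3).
Σ a^n = 1/(1 − a) = -1/588;  first 4 digits = (1, 12, 12, 11)

v_19(a) = 1 ≥ 1, so the series converges in ℤ_19 to 1/(1 − a) = 1/(1 − 589) = -1/588. Expand this rational in ℤ_19: compute digits iteratively via d_i = x_i mod 19, x_{i+1} = (x_i − d_i)/19. The first 4 digits are (1, 12, 12, 11).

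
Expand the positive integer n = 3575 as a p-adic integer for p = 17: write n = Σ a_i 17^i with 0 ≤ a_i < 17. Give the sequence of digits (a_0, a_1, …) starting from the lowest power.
(a_0, a_1, …) = (5, 6, 12)

Repeated division by 17 gives the digits low-to-high: 3575 = 5 + 6·17^1 + 12·17^2. Digit sequence: (5, 6, 12).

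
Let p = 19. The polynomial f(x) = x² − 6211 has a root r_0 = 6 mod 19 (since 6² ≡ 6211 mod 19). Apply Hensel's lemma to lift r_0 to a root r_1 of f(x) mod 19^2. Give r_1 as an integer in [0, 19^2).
r_1 = 310 (mod 361)

Hensel's recurrence: r_{i+1} = r_i − f(r_i)·(f′(r_i))^{-1} mod 19^{i+2}, with f′(x) = 2x. Iterate:
  r_0 = 6 (mod 19)
  r_1 = 310 (mod 361)
Final: r_1 = 310, and one checks f(r_1) ≡ 0 mod 19^2.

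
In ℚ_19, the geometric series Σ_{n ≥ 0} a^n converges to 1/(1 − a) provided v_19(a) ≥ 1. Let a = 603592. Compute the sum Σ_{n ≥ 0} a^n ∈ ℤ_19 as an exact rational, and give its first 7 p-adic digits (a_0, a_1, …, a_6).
Σ a^n = 1/(1 − a) = -1/603591;  first 7 digits = (1, 0, 0, 12, 4, 0, 11)

v_19(a) = 3 ≥ 1, so the series converges in ℤ_19 to 1/(1 − a) = 1/(1 − 603592) = -1/603591. Expand this rational in ℤ_19: compute digits iteratively via d_i = x_i mod 19, x_{i+1} = (x_i − d_i)/19. The first 7 digits are (1, 0, 0, 12, 4, 0, 11).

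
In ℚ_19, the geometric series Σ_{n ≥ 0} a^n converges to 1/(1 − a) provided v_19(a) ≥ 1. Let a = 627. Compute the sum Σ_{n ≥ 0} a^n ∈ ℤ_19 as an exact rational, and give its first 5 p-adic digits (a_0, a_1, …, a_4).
Σ a^n = 1/(1 − a) = -1/626;  first 5 digits = (1, 14, 7, 8, 11)

v_19(a) = 1 ≥ 1, so the series converges in ℤ_19 to 1/(1 − a) = 1/(1 − 627) = -1/626. Expand this rational in ℤ_19: compute digits iteratively via d_i = x_i mod 19, x_{i+1} = (x_i − d_i)/19. The first 5 digits are (1, 14, 7, 8, 11).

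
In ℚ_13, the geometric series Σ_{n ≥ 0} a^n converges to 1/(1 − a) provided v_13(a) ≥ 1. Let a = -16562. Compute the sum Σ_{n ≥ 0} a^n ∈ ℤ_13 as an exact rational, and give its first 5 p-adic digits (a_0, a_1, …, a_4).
Σ a^n = 1/(1 − a) = 1/16563;  first 5 digits = (1, 0, 6, 5, 9)

v_13(a) = 2 ≥ 1, so the series converges in ℤ_13 to 1/(1 − a) = 1/(1 − (-16562)) = 1/16563. Expand this rational in ℤ_13: compute digits iteratively via d_i = x_i mod 13, x_{i+1} = (x_i − d_i)/13. The first 5 digits are (1, 0, 6, 5, 9).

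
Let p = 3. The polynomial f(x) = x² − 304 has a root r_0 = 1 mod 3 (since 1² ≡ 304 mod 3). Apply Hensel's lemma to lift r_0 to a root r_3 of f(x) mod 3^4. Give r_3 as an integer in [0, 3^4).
r_3 = 40 (mod 81)

Hensel's recurrence: r_{i+1} = r_i − f(r_i)·(f′(r_i))^{-1} mod 3^{i+2}, with f′(x) = 2x. Iterate:
  r_0 = 1 (mod 3)
  r_1 = 4 (mod 9)
  r_2 = 13 (mod 27)
  r_3 = 40 (mod 81)
Final: r_3 = 40, and one checks f(r_3) ≡ 0 mod 3^4.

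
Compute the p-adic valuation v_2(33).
v_2(33) = 0

v_2(n) is the largest exponent k such that 2^k divides n. Factor out: 33 = 2^0 · 33. (Sign doesn't affect v_p.) So v_2(33) = 0.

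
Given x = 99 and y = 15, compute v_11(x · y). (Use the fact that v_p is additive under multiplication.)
v_11(1485) = 1

v_p(x) = 1 (factor: 99 = 11^1 · 9); v_p(y) = 0 (factor: 15 = 11^0 · 15). Additivity: v_p(xy) = v_p(x) + v_p(y) = 1 + 0 = 1. (Direct check: xy = 1485 = 11^1 · (135).)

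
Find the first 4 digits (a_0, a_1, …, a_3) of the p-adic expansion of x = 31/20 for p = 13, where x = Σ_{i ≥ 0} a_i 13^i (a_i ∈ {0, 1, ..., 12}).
(a_0, …, a_3) = (10, 0, 11, 5)

v_13(31/20) = 0 (numerator and denominator both coprime to 13), so x ∈ ℤ_13^×. Compute digits iteratively via a_i = x_i mod 13, x_{i+1} = (x_i − a_i)/13, with x_0 = x:
  x_0 = 31/20;  a_0 = 10;  x_1 = (x_0 − 10)/13 = -13/20
  x_1 = -13/20;  a_1 = 0;  x_2 = (x_1 − 0)/13 = -1/20
  x_2 = -1/20;  a_2 = 11;  x_3 = (x_2 − 11)/13 = -17/20
  x_3 = -17/20;  a_3 = 5;  x_4 = (x_3 − 5)/13 = -9/20
Digits: (10, 0, 11, 5).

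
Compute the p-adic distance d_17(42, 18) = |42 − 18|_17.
d_17(42, 18) = 1

Step 1 — x − y = 42 − 18 = 24. Step 2 — v_17(24) = 0 (factor: 24 = (17^0 · 24); the sign does not affect v_p). Step 3 — |x − y|_17 = 17^{0} = 1.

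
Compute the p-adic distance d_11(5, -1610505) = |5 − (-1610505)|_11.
d_11(5, -1610505) = 1/161051

Step 1 — x − y = 5 − (-1610505) = 1610510. Step 2 — v_11(1610510) = 5 (factor: 1610510 = (11^5 · 10); the sign does not affect v_p). Step 3 — |x − y|_11 = 11^{-5} = 1/161051.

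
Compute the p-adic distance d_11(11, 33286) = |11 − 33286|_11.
d_11(11, 33286) = 1/1331

Step 1 — x − y = 11 − 33286 = -33275. Step 2 — v_11(-33275) = 3 (factor: -33275 = −(11^3 · 25); the sign does not affect v_p). Step 3 — |x − y|_11 = 11^{-3} = 1/1331.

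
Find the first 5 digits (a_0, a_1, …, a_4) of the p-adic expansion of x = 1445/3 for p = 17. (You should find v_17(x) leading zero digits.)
(a_0, …, a_4) = (0, 0, 13, 5, 11)

v_17(1445/3) = 2, so a_0 = ... = a_1 = 0. Factor out: x = 17^2 · u with u = 5/3 a unit in ℤ_17. Expand u iteratively via a_{v+i} = u_i mod 17, u_{i+1} = (u_i − a_{v+i})/17:
  u_0 = 5/3;  a_2 = 13;  u_1 = (u_0 − 13)/17 = -2/3
  u_1 = -2/3;  a_3 = 5;  u_2 = (u_1 − 5)/17 = -1/3
  u_2 = -1/3;  a_4 = 11;  u_3 = (u_2 − 11)/17 = -2/3
Digits: (0, 0, 13, 5, 11).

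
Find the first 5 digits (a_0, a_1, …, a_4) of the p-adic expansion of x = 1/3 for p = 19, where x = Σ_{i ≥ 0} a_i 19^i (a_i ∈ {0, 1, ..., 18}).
(a_0, …, a_4) = (13, 12, 12, 12, 12)

v_19(1/3) = 0 (numerator and denominator both coprime to 19), so x ∈ ℤ_19^×. Compute digits iteratively via a_i = x_i mod 19, x_{i+1} = (x_i − a_i)/19, with x_0 = x:
  x_0 = 1/3;  a_0 = 13;  x_1 = (x_0 − 13)/19 = -2/3
  x_1 = -2/3;  a_1 = 12;  x_2 = (x_1 − 12)/19 = -2/3
  x_2 = -2/3;  a_2 = 12;  x_3 = (x_2 − 12)/19 = -2/3
  x_3 = -2/3;  a_3 = 12;  x_4 = (x_3 − 12)/19 = -2/3
  x_4 = -2/3;  a_4 = 12;  x_5 = (x_4 − 12)/19 = -2/3
Digits: (13, 12, 12, 12, 12).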